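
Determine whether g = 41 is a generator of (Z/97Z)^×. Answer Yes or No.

Yes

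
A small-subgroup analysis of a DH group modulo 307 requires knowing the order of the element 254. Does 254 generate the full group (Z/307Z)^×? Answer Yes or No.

φ(307) = 307 − 1 = 306 = 2 · 3^2 · 17.
254 is a primitive root mod 307 iff 254^(φ(307)/q) ≢ 1 for every prime q | φ(307), i.e. q ∈ {2, 3, 17}.
254^153 ≡ 306 (mod 307)  [q = 2: ≢ 1 ✓]
254^102 ≡ 289 (mod 307)  [q = 3: ≢ 1 ✓]
254^18 ≡ 1 (mod 307)  [q = 17: ≡ 1 ✗]
The check at q = 17 fails, so 254 generates a proper subgroup.

No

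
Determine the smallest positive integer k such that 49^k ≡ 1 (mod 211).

105

Since 49 ∈ (Z/211Z)^×, its order divides φ(211) = 211 − 1 = 210 = 2 · 3 · 5 · 7.
Divisors of 210: 1, 2, 3, 5, 6, 7, 10, 14, 15, 21, 30, 35, 42, 70, 105, 210.
Check 49^d mod 211 for each divisor in increasing order:
49^1 ≡ 49 (mod 211)
49^2 ≡ 80 (mod 211)
49^3 ≡ 122 (mod 211)
49^5 ≡ 54 (mod 211)
49^6 ≡ 114 (mod 211)
49^7 ≡ 100 (mod 211)
49^10 ≡ 173 (mod 211)
49^14 ≡ 83 (mod 211)
49^15 ≡ 58 (mod 211)
49^21 ≡ 71 (mod 211)
49^30 ≡ 199 (mod 211)
49^35 ≡ 196 (mod 211)
49^42 ≡ 188 (mod 211)
49^70 ≡ 14 (mod 211)
49^105 ≡ 1 (mod 211) ✓
Hence ord(49) = 105.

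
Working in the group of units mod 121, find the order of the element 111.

11

By Lagrange's theorem, ord_121(111) divides φ(121) = φ(11^2) = 11·(11−1) = 110 = 2 · 5 · 11.
Divisors of 110: 1, 2, 5, 10, 11, 22, 55, 110.
Compute 111^d (mod 121) for the divisors d until we hit 1:
111^1 ≡ 111
111^2 ≡ 100
111^5 ≡ 67
111^10 ≡ 12
111^11 ≡ 1
Hence ord(111) = 11.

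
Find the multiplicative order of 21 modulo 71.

70

ord(21) | φ(71) = 71 − 1 = 70 = 2 · 5 · 7.
Divisors of 70: 1, 2, 5, 7, 10, 14, 35, 70.
Test each divisor d:
21^1 ≡ 21 (mod 71)
21^2 ≡ 15 (mod 71)
21^5 ≡ 39 (mod 71)
21^7 ≡ 17 (mod 71)
21^10 ≡ 30 (mod 71)
21^14 ≡ 5 (mod 71)
21^35 ≡ 70 (mod 71)
21^70 ≡ 1 (mod 71) ✓
Therefore the multiplicative order of 21 modulo 71 is 70.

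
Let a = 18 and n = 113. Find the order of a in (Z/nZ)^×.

8

Since 18 ∈ (Z/113Z)^×, its order divides φ(113) = 113 − 1 = 112 = 2^4 · 7.
Divisors of 112: 1, 2, 4, 7, 8, 14, 16, 28, 56, 112.
Evaluate successive powers at the divisors of 112:
18^1 ≡ 18 (mod 113)
18^2 ≡ 98 (mod 113)
18^4 ≡ 112 (mod 113)
18^7 ≡ 44 (mod 113)
18^8 ≡ 1 (mod 113) ✓
Therefore the multiplicative order of 18 modulo 113 is 8.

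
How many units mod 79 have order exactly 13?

φ(79) = 79 − 1 = 78 = 2 · 3 · 13.
Since (Z/79Z)^× is cyclic of order 78, the number of elements of order d is φ(d) when d | 78 and 0 otherwise.
13 | 78, and φ(13) = 13 − 1 = 12.

12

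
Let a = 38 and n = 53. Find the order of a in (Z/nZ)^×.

26

Since 38 ∈ (Z/53Z)^×, its order divides φ(53) = 53 − 1 = 52 = 2^2 · 13.
Divisors of 52: 1, 2, 4, 13, 26, 52.
Test each divisor d:
38^1 ≡ 38 (mod 53)
38^2 ≡ 13 (mod 53)
38^4 ≡ 10 (mod 53)
38^13 ≡ 52 (mod 53)
38^26 ≡ 1 (mod 53) ✓
So ord_53(38) = 26.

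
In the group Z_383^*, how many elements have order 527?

φ(383) = 383 − 1 = 382 = 2 · 191.
Since (Z/383Z)^× is cyclic of order 382, the number of elements of order d is φ(d) when d | 382 and 0 otherwise.
527 does not divide 382, so no element of (Z/383Z)^× has order 527.

0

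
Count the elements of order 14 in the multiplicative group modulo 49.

6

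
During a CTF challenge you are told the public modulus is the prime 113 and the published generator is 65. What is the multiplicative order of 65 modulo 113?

16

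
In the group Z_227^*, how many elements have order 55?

0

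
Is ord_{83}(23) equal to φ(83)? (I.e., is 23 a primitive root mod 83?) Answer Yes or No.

No

φ(83) = 83 − 1 = 82 = 2 · 41.
It suffices to check that the order of 23 is not a proper divisor of 82: compute 23^(82/q) for q ∈ {2, 41}.
23^41 ≡ 1 (mod 83)  [q = 2: ≡ 1 ✗]
23^2 ≡ 31 (mod 83)  [q = 41: ≢ 1 ✓]
Since 23^41 ≡ 1, the order of 23 divides 41 < 82, so 23 is not a primitive root.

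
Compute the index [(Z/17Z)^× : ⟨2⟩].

2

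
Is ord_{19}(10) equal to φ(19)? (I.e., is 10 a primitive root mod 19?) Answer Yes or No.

Yes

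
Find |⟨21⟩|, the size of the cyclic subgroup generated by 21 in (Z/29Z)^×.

By Lagrange's theorem, ord_29(21) divides φ(29) = 29 − 1 = 28 = 2^2 · 7.
Divisors of 28: 1, 2, 4, 7, 14, 28.
Compute 21^d (mod 29) for the divisors d until we hit 1:
21^1 ≡ 21
21^2 ≡ 6
21^4 ≡ 7
21^7 ≡ 12
21^14 ≡ 28
21^28 ≡ 1
The smallest such exponent is 28, so the order of 21 is 28.

28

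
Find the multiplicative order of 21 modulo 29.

28

ord(21) | φ(29) = 29 − 1 = 28 = 2^2 · 7.
Divisors of 28: 1, 2, 4, 7, 14, 28.
Evaluate successive powers at the divisors of 28:
21^1 ≡ 21 (mod 29)
21^2 ≡ 6 (mod 29)
21^4 ≡ 7 (mod 29)
21^7 ≡ 12 (mod 29)
21^14 ≡ 28 (mod 29)
21^28 ≡ 1 (mod 29) ✓
Therefore the multiplicative order of 21 modulo 29 is 28.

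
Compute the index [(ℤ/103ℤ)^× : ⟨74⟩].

Since 74 ∈ (Z/103Z)^×, its order divides φ(103) = 103 − 1 = 102 = 2 · 3 · 17.
Divisors of 102: 1, 2, 3, 6, 17, 34, 51, 102.
Check 74^d mod 103 for each divisor in increasing order:
74^1 ≡ 74
74^2 ≡ 17
74^3 ≡ 22
74^6 ≡ 72
74^17 ≡ 47
74^34 ≡ 46
74^51 ≡ 102
74^102 ≡ 1
Thus |⟨74⟩| = ord(74) = 102.
Index = |(Z/103Z)^×| / |⟨74⟩| = 102 / 102 = 1.

1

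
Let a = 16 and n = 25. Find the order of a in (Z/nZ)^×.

5

ord(16) | φ(25) = φ(5^2) = 5·(5−1) = 20 = 2^2 · 5.
Divisors of 20: 1, 2, 4, 5, 10, 20.
Check 16^d mod 25 for each divisor in increasing order:
16^1 ≡ 16
16^2 ≡ 6
16^4 ≡ 11
16^5 ≡ 1
The smallest such exponent is 5, so the order of 16 is 5.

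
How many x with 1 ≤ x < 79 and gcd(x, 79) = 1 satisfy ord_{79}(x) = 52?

φ(79) = 79 − 1 = 78 = 2 · 3 · 13.
(Z/79Z)^× is cyclic (|G| = 78); a cyclic group of order m has exactly φ(d) elements of each order d | m, and none otherwise.
Here 78 is not a multiple of 52, so there are no elements of order 52.

0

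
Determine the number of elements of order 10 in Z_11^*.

φ(11) = 11 − 1 = 10 = 2 · 5.
Since (Z/11Z)^× is cyclic of order 10, the number of elements of order d is φ(d) when d | 10 and 0 otherwise.
10 = 2 · 5 divides 10, and φ(10) = 4.

4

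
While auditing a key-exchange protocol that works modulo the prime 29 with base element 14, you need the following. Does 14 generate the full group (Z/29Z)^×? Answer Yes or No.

Yes

φ(29) = 29 − 1 = 28 = 2^2 · 7.
An element g generates (Z/29Z)^× iff g^(28/q) ≢ 1 (mod 29) for each prime q ∈ {2, 7}.
14^14 ≡ 28 (mod 29)  [q = 2: ≢ 1 ✓]
14^4 ≡ 20 (mod 29)  [q = 7: ≢ 1 ✓]
All checks pass, so 14 has order 28 and is a primitive root modulo 29.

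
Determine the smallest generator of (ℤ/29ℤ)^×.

2

φ(29) = 29 − 1 = 28 = 2^2 · 7.
Test candidates g = 2, 3, … against the prime factors q ∈ {2, 7} of φ(29): g is a generator iff g^(28/q) ≢ 1 for every such q.
g = 2: 2^14 ≡ 28; 2^4 ≡ 16 — none is 1, so 2 is a primitive root.
Hence the least primitive root of 29 is 2.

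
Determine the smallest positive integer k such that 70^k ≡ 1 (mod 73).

12

By Lagrange's theorem, ord_73(70) divides φ(73) = 73 − 1 = 72 = 2^3 · 3^2.
Divisors of 72: 1, 2, 3, 4, 6, 8, 9, 12, 18, 24, 36, 72.
Check 70^d mod 73 for each divisor in increasing order:
70^1 ≡ 70 (mod 73)
70^2 ≡ 9 (mod 73)
70^3 ≡ 46 (mod 73)
70^4 ≡ 8 (mod 73)
70^6 ≡ 72 (mod 73)
70^8 ≡ 64 (mod 73)
70^9 ≡ 27 (mod 73)
70^12 ≡ 1 (mod 73) ✓
The smallest such exponent is 12, so the order of 70 is 12.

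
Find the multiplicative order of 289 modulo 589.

45

By Lagrange's theorem, ord_589(289) divides φ(589) = φ(19·31) = (19−1)·(31−1) = 18·30 = 540 = 2^2 · 3^3 · 5.
Divisors of 540: 1, 2, 3, 4, 5, 6, 9, 10, 12, 15, 18, 20, 27, 30, 36, 45, 54, 60, 90, 108, 135, 180, 270, 540.
Test each divisor d:
289^1 ≡ 289 (mod 589)
289^2 ≡ 472 (mod 589)
289^3 ≡ 349 (mod 589)
289^4 ≡ 142 (mod 589)
289^5 ≡ 397 (mod 589)
289^6 ≡ 467 (mod 589)
289^9 ≡ 419 (mod 589)
289^10 ≡ 346 (mod 589)
289^12 ≡ 159 (mod 589)
289^15 ≡ 125 (mod 589)
289^18 ≡ 39 (mod 589)
289^20 ≡ 149 (mod 589)
289^27 ≡ 438 (mod 589)
289^30 ≡ 311 (mod 589)
289^36 ≡ 343 (mod 589)
289^45 ≡ 1 (mod 589) ✓
Therefore the multiplicative order of 289 modulo 589 is 45.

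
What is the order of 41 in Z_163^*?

81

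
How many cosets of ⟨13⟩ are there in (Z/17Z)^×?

4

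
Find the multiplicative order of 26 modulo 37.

Since 26 ∈ (Z/37Z)^×, its order divides φ(37) = 37 − 1 = 36 = 2^2 · 3^2.
Divisors of 36: 1, 2, 3, 4, 6, 9, 12, 18, 36.
Compute 26^d (mod 37) for the divisors d until we hit 1:
26^1 ≡ 26
26^2 ≡ 10
26^3 ≡ 1
Therefore the multiplicative order of 26 modulo 37 is 3.

3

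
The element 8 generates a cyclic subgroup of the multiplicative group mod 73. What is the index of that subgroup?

24

Since 8 ∈ (Z/73Z)^×, its order divides φ(73) = 73 − 1 = 72 = 2^3 · 3^2.
Divisors of 72: 1, 2, 3, 4, 6, 8, 9, 12, 18, 24, 36, 72.
Evaluate successive powers at the divisors of 72:
8^1 ≡ 8 (mod 73)
8^2 ≡ 64 (mod 73)
8^3 ≡ 1 (mod 73) ✓
So ord_73(8) = 3, hence |⟨8⟩| = 3.
[(Z/73Z)^× : ⟨8⟩] = 72/3 = 24.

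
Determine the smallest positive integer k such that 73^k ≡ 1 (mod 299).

44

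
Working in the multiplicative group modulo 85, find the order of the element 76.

Since 76 ∈ (Z/85Z)^×, its order divides φ(85) = φ(5·17) = (5−1)·(17−1) = 4·16 = 64 = 2^6.
Divisors of 64: 1, 2, 4, 8, 16, 32, 64.
Check 76^d mod 85 for each divisor in increasing order:
76^1 ≡ 76
76^2 ≡ 81
76^4 ≡ 16
76^8 ≡ 1
Hence ord(76) = 8.

8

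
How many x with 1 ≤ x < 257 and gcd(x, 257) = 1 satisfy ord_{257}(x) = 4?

φ(257) = 257 − 1 = 256 = 2^8.
In a cyclic group of order 256, there are φ(d) elements of order d for each divisor d of 256, and zero for non-divisors.
4 = 2^2 divides 256, and φ(4) = 2.

2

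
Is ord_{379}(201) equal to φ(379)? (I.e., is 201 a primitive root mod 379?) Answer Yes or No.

φ(379) = 379 − 1 = 378 = 2 · 3^3 · 7.
It suffices to check that the order of 201 is not a proper divisor of 378: compute 201^(378/q) for q ∈ {2, 3, 7}.
201^189 ≡ 378 (mod 379)  [q = 2: ≢ 1 ✓]
201^126 ≡ 51 (mod 379)  [q = 3: ≢ 1 ✓]
201^54 ≡ 86 (mod 379)  [q = 7: ≢ 1 ✓]
Every test exponent gives a nontrivial residue, hence 201 generates the full group.

Yes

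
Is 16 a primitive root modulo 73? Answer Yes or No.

No

φ(73) = 73 − 1 = 72 = 2^3 · 3^2.
Test 16^(72/q) mod 73 for each prime factor q of 72:
16^36 ≡ 1 (mod 73)  [q = 2: ≡ 1 ✗]
16^24 ≡ 64 (mod 73)  [q = 3: ≢ 1 ✓]
Since 16^36 ≡ 1, the order of 16 divides 36 < 72, so 16 is not a primitive root.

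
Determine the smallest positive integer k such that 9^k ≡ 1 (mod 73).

ord(9) | φ(73) = 73 − 1 = 72 = 2^3 · 3^2.
Divisors of 72: 1, 2, 3, 4, 6, 8, 9, 12, 18, 24, 36, 72.
Evaluate successive powers at the divisors of 72:
9^1 ≡ 9
9^2 ≡ 8
9^3 ≡ 72
9^4 ≡ 64
9^6 ≡ 1
The smallest such exponent is 6, so the order of 9 is 6.

6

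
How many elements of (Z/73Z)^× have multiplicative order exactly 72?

φ(73) = 73 − 1 = 72 = 2^3 · 3^2.
Since (Z/73Z)^× is cyclic of order 72, the number of elements of order d is φ(d) when d | 72 and 0 otherwise.
72 = 2^3 · 3^2 divides 72, and φ(72) = 24.

24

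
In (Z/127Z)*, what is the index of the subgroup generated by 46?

1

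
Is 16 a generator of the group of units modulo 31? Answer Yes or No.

No

φ(31) = 31 − 1 = 30 = 2 · 3 · 5.
Test 16^(30/q) mod 31 for each prime factor q of 30:
16^15 ≡ 1 (mod 31)  [q = 2: ≡ 1 ✗]
16^10 ≡ 1 (mod 31)  [q = 3: ≡ 1 ✗]
16^6 ≡ 16 (mod 31)  [q = 5: ≢ 1 ✓]
16^15 ≡ 1 shows ord(16) | 15, strictly less than φ(31); not a primitive root.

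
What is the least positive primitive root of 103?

5

φ(103) = 103 − 1 = 102 = 2 · 3 · 17.
Test candidates g = 2, 3, … against the prime factors q ∈ {2, 3, 17} of φ(103): g is a generator iff g^(102/q) ≢ 1 for every such q.
g = 2: 2^51 ≡ 1 — hits 1, so not a primitive root.
g = 3: 3^51 ≡ 102; 3^34 ≡ 1 — hits 1, so not a primitive root.
g = 4: 4^51 ≡ 1 — hits 1, so not a primitive root.
g = 5: 5^51 ≡ 102; 5^34 ≡ 56; 5^6 ≡ 72 — none is 1, so 5 is a primitive root.
Hence the least primitive root of 103 is 5.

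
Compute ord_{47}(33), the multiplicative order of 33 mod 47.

46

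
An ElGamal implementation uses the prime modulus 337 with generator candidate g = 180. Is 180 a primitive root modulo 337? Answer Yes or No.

No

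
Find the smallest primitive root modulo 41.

φ(41) = 41 − 1 = 40 = 2^3 · 5.
g is a primitive root iff g^(40/q) ≢ 1 (mod 41) for each prime q ∈ {2, 5}.
g = 2: 2^20 ≡ 1 — hits 1, so not a primitive root.
g = 3: 3^20 ≡ 40; 3^8 ≡ 1 — hits 1, so not a primitive root.
g = 4: 4^20 ≡ 1 — hits 1, so not a primitive root.
g = 5: 5^20 ≡ 1 — hits 1, so not a primitive root.
g = 6: 6^20 ≡ 40; 6^8 ≡ 10 — none is 1, so 6 is a primitive root.
The smallest primitive root modulo 41 is 6.

6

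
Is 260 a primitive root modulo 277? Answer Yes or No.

Yes

φ(277) = 277 − 1 = 276 = 2^2 · 3 · 23.
260 is a primitive root mod 277 iff 260^(φ(277)/q) ≢ 1 for every prime q | φ(277), i.e. q ∈ {2, 3, 23}.
260^138 ≡ 276 (mod 277)  [q = 2: ≢ 1 ✓]
260^92 ≡ 116 (mod 277)  [q = 3: ≢ 1 ✓]
260^12 ≡ 201 (mod 277)  [q = 23: ≢ 1 ✓]
None equal 1, so ord_277(260) = 276: 260 is a primitive root.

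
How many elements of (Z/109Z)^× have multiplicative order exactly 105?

φ(109) = 109 − 1 = 108 = 2^2 · 3^3.
In a cyclic group of order 108, there are φ(d) elements of order d for each divisor d of 108, and zero for non-divisors.
105 does not divide 108, so no element of (Z/109Z)^× has order 105.

0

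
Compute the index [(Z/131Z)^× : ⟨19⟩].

The order of 19 must divide φ(131) = 131 − 1 = 130 = 2 · 5 · 13.
Divisors of 130: 1, 2, 5, 10, 13, 26, 65, 130.
Evaluate successive powers at the divisors of 130:
19^1 ≡ 19
19^2 ≡ 99
19^5 ≡ 68
19^10 ≡ 39
19^13 ≡ 130
19^26 ≡ 1
So ord_131(19) = 26, hence |⟨19⟩| = 26.
[(Z/131Z)^× : ⟨19⟩] = 130/26 = 5.

5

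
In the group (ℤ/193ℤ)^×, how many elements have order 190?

φ(193) = 193 − 1 = 192 = 2^6 · 3.
Since (Z/193Z)^× is cyclic of order 192, the number of elements of order d is φ(d) when d | 192 and 0 otherwise.
Here 192 is not a multiple of 190, so there are no elements of order 190.

0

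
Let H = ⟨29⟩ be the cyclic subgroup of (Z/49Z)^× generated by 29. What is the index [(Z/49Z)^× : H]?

6

Since 29 ∈ (Z/49Z)^×, its order divides φ(49) = φ(7^2) = 7·(7−1) = 42 = 2 · 3 · 7.
Divisors of 42: 1, 2, 3, 6, 7, 14, 21, 42.
Compute 29^d (mod 49) for the divisors d until we hit 1:
29^1 ≡ 29
29^2 ≡ 8
29^3 ≡ 36
29^6 ≡ 22
29^7 ≡ 1
Thus |⟨29⟩| = ord(29) = 7.
[(Z/49Z)^× : ⟨29⟩] = 42/7 = 6.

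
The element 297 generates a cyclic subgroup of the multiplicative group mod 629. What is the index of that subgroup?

By Lagrange's theorem, ord_629(297) divides φ(629) = φ(17·37) = (17−1)·(37−1) = 16·36 = 576 = 2^6 · 3^2.
Divisors of 576: 1, 2, 3, 4, 6, 8, 9, 12, 16, 18, 24, 32, 36, 48, 64, 72, 96, 144, 192, 288, 576.
Check 297^d mod 629 for each divisor in increasing order:
297^1 ≡ 297 (mod 629)
297^2 ≡ 149 (mod 629)
297^3 ≡ 223 (mod 629)
297^4 ≡ 186 (mod 629)
297^6 ≡ 38 (mod 629)
297^8 ≡ 1 (mod 629) ✓
So ord_629(297) = 8, hence |⟨297⟩| = 8.
Index = |(Z/629Z)^×| / |⟨297⟩| = 576 / 8 = 72.

72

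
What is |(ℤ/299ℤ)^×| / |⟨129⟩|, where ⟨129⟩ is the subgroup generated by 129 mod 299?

By Lagrange's theorem, ord_299(129) divides φ(299) = φ(13·23) = (13−1)·(23−1) = 12·22 = 264 = 2^3 · 3 · 11.
Divisors of 264: 1, 2, 3, 4, 6, 8, 11, 12, 22, 24, 33, 44, 66, 88, 132, 264.
Check 129^d mod 299 for each divisor in increasing order:
129^1 ≡ 129 (mod 299)
129^2 ≡ 196 (mod 299)
129^3 ≡ 168 (mod 299)
129^4 ≡ 144 (mod 299)
129^6 ≡ 118 (mod 299)
129^8 ≡ 105 (mod 299)
129^11 ≡ 298 (mod 299)
129^12 ≡ 170 (mod 299)
129^22 ≡ 1 (mod 299) ✓
So ord_299(129) = 22, hence |⟨129⟩| = 22.
[(Z/299Z)^× : ⟨129⟩] = 264/22 = 12.

12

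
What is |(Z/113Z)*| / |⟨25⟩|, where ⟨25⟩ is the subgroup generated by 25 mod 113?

2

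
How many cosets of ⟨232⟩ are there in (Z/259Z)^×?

The order of 232 must divide φ(259) = φ(7·37) = (7−1)·(37−1) = 6·36 = 216 = 2^3 · 3^3.
Divisors of 216: 1, 2, 3, 4, 6, 8, 9, 12, 18, 24, 27, 36, 54, 72, 108, 216.
Compute 232^d (mod 259) for the divisors d until we hit 1:
232^1 ≡ 232 (mod 259)
232^2 ≡ 211 (mod 259)
232^3 ≡ 1 (mod 259) ✓
The order of 232 is 3, so the subgroup it generates has 3 elements.
The index is φ(259) / ord(232) = 216 / 3 = 72.

72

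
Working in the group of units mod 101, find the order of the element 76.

By Lagrange's theorem, ord_101(76) divides φ(101) = 101 − 1 = 100 = 2^2 · 5^2.
Divisors of 100: 1, 2, 4, 5, 10, 20, 25, 50, 100.
Compute 76^d (mod 101) for the divisors d until we hit 1:
76^1 ≡ 76 (mod 101)
76^2 ≡ 19 (mod 101)
76^4 ≡ 58 (mod 101)
76^5 ≡ 65 (mod 101)
76^10 ≡ 84 (mod 101)
76^20 ≡ 87 (mod 101)
76^25 ≡ 100 (mod 101)
76^50 ≡ 1 (mod 101) ✓
So ord_101(76) = 50.

50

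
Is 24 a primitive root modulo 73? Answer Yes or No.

No

φ(73) = 73 − 1 = 72 = 2^3 · 3^2.
An element g generates (Z/73Z)^× iff g^(72/q) ≢ 1 (mod 73) for each prime q ∈ {2, 3}.
24^36 ≡ 1 (mod 73)  [q = 2: ≡ 1 ✗]
24^24 ≡ 1 (mod 73)  [q = 3: ≡ 1 ✗]
The check at q = 2 fails, so 24 generates a proper subgroup.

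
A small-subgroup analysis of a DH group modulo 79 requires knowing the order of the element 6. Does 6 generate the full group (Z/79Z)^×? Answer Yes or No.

Yes

φ(79) = 79 − 1 = 78 = 2 · 3 · 13.
6 is a primitive root mod 79 iff 6^(φ(79)/q) ≢ 1 for every prime q | φ(79), i.e. q ∈ {2, 3, 13}.
6^39 ≡ 78 (mod 79)  [q = 2: ≢ 1 ✓]
6^26 ≡ 55 (mod 79)  [q = 3: ≢ 1 ✓]
6^6 ≡ 46 (mod 79)  [q = 13: ≢ 1 ✓]
None equal 1, so ord_79(6) = 78: 6 is a primitive root.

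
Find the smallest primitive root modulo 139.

φ(139) = 139 − 1 = 138 = 2 · 3 · 23.
Test candidates g = 2, 3, … against the prime factors q ∈ {2, 3, 23} of φ(139): g is a generator iff g^(138/q) ≢ 1 for every such q.
g = 2: 2^69 ≡ 138; 2^46 ≡ 96; 2^6 ≡ 64 — none is 1, so 2 is a primitive root.
The smallest primitive root modulo 139 is 2.

2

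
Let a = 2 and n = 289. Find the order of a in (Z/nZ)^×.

136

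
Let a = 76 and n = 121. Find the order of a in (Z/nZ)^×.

The order of 76 must divide φ(121) = φ(11^2) = 11·(11−1) = 110 = 2 · 5 · 11.
Divisors of 110: 1, 2, 5, 10, 11, 22, 55, 110.
Evaluate successive powers at the divisors of 110:
76^1 ≡ 76
76^2 ≡ 89
76^5 ≡ 21
76^10 ≡ 78
76^11 ≡ 120
76^22 ≡ 1
The smallest such exponent is 22, so the order of 76 is 22.

22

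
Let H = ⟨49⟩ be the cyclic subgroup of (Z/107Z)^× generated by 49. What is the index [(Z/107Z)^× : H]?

The order of 49 must divide φ(107) = 107 − 1 = 106 = 2 · 53.
Divisors of 106: 1, 2, 53, 106.
Test each divisor d:
49^1 ≡ 49
49^2 ≡ 47
49^53 ≡ 1
So ord_107(49) = 53, hence |⟨49⟩| = 53.
The index is φ(107) / ord(49) = 106 / 53 = 2.

2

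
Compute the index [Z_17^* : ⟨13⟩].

4

By Lagrange's theorem, ord_17(13) divides φ(17) = 17 − 1 = 16 = 2^4.
Divisors of 16: 1, 2, 4, 8, 16.
Evaluate successive powers at the divisors of 16:
13^1 ≡ 13 (mod 17)
13^2 ≡ 16 (mod 17)
13^4 ≡ 1 (mod 17) ✓
So ord_17(13) = 4, hence |⟨13⟩| = 4.
[(Z/17Z)^× : ⟨13⟩] = 16/4 = 4.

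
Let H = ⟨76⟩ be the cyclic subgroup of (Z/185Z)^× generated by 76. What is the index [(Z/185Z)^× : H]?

By Lagrange's theorem, ord_185(76) divides φ(185) = φ(5·37) = (5−1)·(37−1) = 4·36 = 144 = 2^4 · 3^2.
Divisors of 144: 1, 2, 3, 4, 6, 8, 9, 12, 16, 18, 24, 36, 48, 72, 144.
Check 76^d mod 185 for each divisor in increasing order:
76^1 ≡ 76 (mod 185)
76^2 ≡ 41 (mod 185)
76^3 ≡ 156 (mod 185)
76^4 ≡ 16 (mod 185)
76^6 ≡ 101 (mod 185)
76^8 ≡ 71 (mod 185)
76^9 ≡ 31 (mod 185)
76^12 ≡ 26 (mod 185)
76^16 ≡ 46 (mod 185)
76^18 ≡ 36 (mod 185)
76^24 ≡ 121 (mod 185)
76^36 ≡ 1 (mod 185) ✓
So ord_185(76) = 36, hence |⟨76⟩| = 36.
Index = |(Z/185Z)^×| / |⟨76⟩| = 144 / 36 = 4.

4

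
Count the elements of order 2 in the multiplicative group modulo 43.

1

φ(43) = 43 − 1 = 42 = 2 · 3 · 7.
In a cyclic group of order 42, there are φ(d) elements of order d for each divisor d of 42, and zero for non-divisors.
2 | 42, and φ(2) = 2 − 1 = 1.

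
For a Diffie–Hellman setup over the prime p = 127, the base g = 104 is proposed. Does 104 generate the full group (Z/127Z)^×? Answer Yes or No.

φ(127) = 127 − 1 = 126 = 2 · 3^2 · 7.
An element g generates (Z/127Z)^× iff g^(126/q) ≢ 1 (mod 127) for each prime q ∈ {2, 3, 7}.
104^63 ≡ 1 (mod 127)  [q = 2: ≡ 1 ✗]
104^42 ≡ 107 (mod 127)  [q = 3: ≢ 1 ✓]
104^18 ≡ 16 (mod 127)  [q = 7: ≢ 1 ✓]
The check at q = 2 fails, so 104 generates a proper subgroup.

No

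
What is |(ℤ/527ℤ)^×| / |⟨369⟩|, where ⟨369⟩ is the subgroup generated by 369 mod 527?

The order of 369 must divide φ(527) = φ(17·31) = (17−1)·(31−1) = 16·30 = 480 = 2^5 · 3 · 5.
Divisors of 480: 1, 2, 3, 4, 5, 6, 8, 10, 12, 15, 16, 20, 24, 30, 32, 40, 48, 60, 80, 96, 120, 160, 240, 480.
Check 369^d mod 527 for each divisor in increasing order:
369^1 ≡ 369 (mod 527)
369^2 ≡ 195 (mod 527)
369^3 ≡ 283 (mod 527)
369^4 ≡ 81 (mod 527)
369^5 ≡ 377 (mod 527)
369^6 ≡ 512 (mod 527)
369^8 ≡ 237 (mod 527)
369^10 ≡ 366 (mod 527)
369^12 ≡ 225 (mod 527)
369^15 ≡ 435 (mod 527)
369^16 ≡ 307 (mod 527)
369^20 ≡ 98 (mod 527)
369^24 ≡ 33 (mod 527)
369^30 ≡ 32 (mod 527)
369^32 ≡ 443 (mod 527)
369^40 ≡ 118 (mod 527)
369^48 ≡ 35 (mod 527)
369^60 ≡ 497 (mod 527)
369^80 ≡ 222 (mod 527)
369^96 ≡ 171 (mod 527)
369^120 ≡ 373 (mod 527)
369^160 ≡ 273 (mod 527)
369^240 ≡ 1 (mod 527) ✓
So ord_527(369) = 240, hence |⟨369⟩| = 240.
[(Z/527Z)^× : ⟨369⟩] = 480/240 = 2.

2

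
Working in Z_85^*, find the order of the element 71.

The order of 71 must divide φ(85) = φ(5·17) = (5−1)·(17−1) = 4·16 = 64 = 2^6.
Divisors of 64: 1, 2, 4, 8, 16, 32, 64.
Test each divisor d:
71^1 ≡ 71
71^2 ≡ 26
71^4 ≡ 81
71^8 ≡ 16
71^16 ≡ 1
Therefore the multiplicative order of 71 modulo 85 is 16.

16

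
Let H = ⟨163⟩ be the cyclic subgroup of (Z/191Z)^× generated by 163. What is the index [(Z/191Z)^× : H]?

The order of 163 must divide φ(191) = 191 − 1 = 190 = 2 · 5 · 19.
Divisors of 190: 1, 2, 5, 10, 19, 38, 95, 190.
Evaluate successive powers at the divisors of 190:
163^1 ≡ 163
163^2 ≡ 20
163^5 ≡ 69
163^10 ≡ 177
163^19 ≡ 184
163^38 ≡ 49
163^95 ≡ 1
The order of 163 is 95, so the subgroup it generates has 95 elements.
Index = |(Z/191Z)^×| / |⟨163⟩| = 190 / 95 = 2.

2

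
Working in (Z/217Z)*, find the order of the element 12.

30

The order of 12 must divide φ(217) = φ(7·31) = (7−1)·(31−1) = 6·30 = 180 = 2^2 · 3^2 · 5.
Divisors of 180: 1, 2, 3, 4, 5, 6, 9, 10, 12, 15, 18, 20, 30, 36, 45, 60, 90, 180.
Check 12^d mod 217 for each divisor in increasing order:
12^1 ≡ 12 (mod 217)
12^2 ≡ 144 (mod 217)
12^3 ≡ 209 (mod 217)
12^4 ≡ 121 (mod 217)
12^5 ≡ 150 (mod 217)
12^6 ≡ 64 (mod 217)
12^9 ≡ 139 (mod 217)
12^10 ≡ 149 (mod 217)
12^12 ≡ 190 (mod 217)
12^15 ≡ 216 (mod 217)
12^18 ≡ 8 (mod 217)
12^20 ≡ 67 (mod 217)
12^30 ≡ 1 (mod 217) ✓
So ord_217(12) = 30.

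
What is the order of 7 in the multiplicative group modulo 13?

Since 7 ∈ (Z/13Z)^×, its order divides φ(13) = 13 − 1 = 12 = 2^2 · 3.
Divisors of 12: 1, 2, 3, 4, 6, 12.
Compute 7^d (mod 13) for the divisors d until we hit 1:
7^1 ≡ 7
7^2 ≡ 10
7^3 ≡ 5
7^4 ≡ 9
7^6 ≡ 12
7^12 ≡ 1
Hence ord(7) = 12.

12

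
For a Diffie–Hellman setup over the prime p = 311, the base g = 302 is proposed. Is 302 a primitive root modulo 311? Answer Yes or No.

Yes

φ(311) = 311 − 1 = 310 = 2 · 5 · 31.
It suffices to check that the order of 302 is not a proper divisor of 310: compute 302^(310/q) for q ∈ {2, 5, 31}.
302^155 ≡ 310 (mod 311)  [q = 2: ≢ 1 ✓]
302^62 ≡ 6 (mod 311)  [q = 5: ≢ 1 ✓]
302^10 ≡ 126 (mod 311)  [q = 31: ≢ 1 ✓]
All checks pass, so 302 has order 310 and is a primitive root modulo 311.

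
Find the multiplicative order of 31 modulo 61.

The order of 31 must divide φ(61) = 61 − 1 = 60 = 2^2 · 3 · 5.
Divisors of 60: 1, 2, 3, 4, 5, 6, 10, 12, 15, 20, 30, 60.
Check 31^d mod 61 for each divisor in increasing order:
31^1 ≡ 31 (mod 61)
31^2 ≡ 46 (mod 61)
31^3 ≡ 23 (mod 61)
31^4 ≡ 42 (mod 61)
31^5 ≡ 21 (mod 61)
31^6 ≡ 41 (mod 61)
31^10 ≡ 14 (mod 61)
31^12 ≡ 34 (mod 61)
31^15 ≡ 50 (mod 61)
31^20 ≡ 13 (mod 61)
31^30 ≡ 60 (mod 61)
31^60 ≡ 1 (mod 61) ✓
The smallest such exponent is 60, so the order of 31 is 60.

60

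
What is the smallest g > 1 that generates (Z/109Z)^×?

φ(109) = 109 − 1 = 108 = 2^2 · 3^3.
g is a primitive root iff g^(108/q) ≢ 1 (mod 109) for each prime q ∈ {2, 3}.
g = 2: 2^54 ≡ 108; 2^36 ≡ 1 — hits 1, so not a primitive root.
g = 3: 3^54 ≡ 1 — hits 1, so not a primitive root.
g = 4: 4^54 ≡ 1 — hits 1, so not a primitive root.
g = 5: 5^54 ≡ 1 — hits 1, so not a primitive root.
g = 6: 6^54 ≡ 108; 6^36 ≡ 63 — none is 1, so 6 is a primitive root.
So 6 is the smallest generator of (Z/109Z)^×.

6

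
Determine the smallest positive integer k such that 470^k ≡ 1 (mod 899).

42

ord(470) | φ(899) = φ(29·31) = (29−1)·(31−1) = 28·30 = 840 = 2^3 · 3 · 5 · 7.
Divisors of 840: 1, 2, 3, 4, 5, 6, 7, 8, 10, 12, 14, 15, 20, 21, 24, 28, 30, 35, 40, 42, 56, 60, 70, 84, 105, 120, 140, 168, 210, 280, 420, 840.
Evaluate successive powers at the divisors of 840:
470^1 ≡ 470
470^2 ≡ 645
470^3 ≡ 187
470^4 ≡ 687
470^5 ≡ 149
470^6 ≡ 807
470^7 ≡ 811
470^8 ≡ 893
470^10 ≡ 625
470^12 ≡ 373
470^14 ≡ 552
470^15 ≡ 528
470^20 ≡ 459
470^21 ≡ 869
470^24 ≡ 683
470^28 ≡ 842
470^30 ≡ 94
470^35 ≡ 521
470^40 ≡ 315
470^42 ≡ 1
The smallest such exponent is 42, so the order of 470 is 42.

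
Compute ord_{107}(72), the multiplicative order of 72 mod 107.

106

ord(72) | φ(107) = 107 − 1 = 106 = 2 · 53.
Divisors of 106: 1, 2, 53, 106.
Evaluate successive powers at the divisors of 106:
72^1 ≡ 72 (mod 107)
72^2 ≡ 48 (mod 107)
72^53 ≡ 106 (mod 107)
72^106 ≡ 1 (mod 107) ✓
Therefore the multiplicative order of 72 modulo 107 is 106.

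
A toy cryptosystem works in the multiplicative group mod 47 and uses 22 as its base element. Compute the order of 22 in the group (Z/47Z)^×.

The order of 22 must divide φ(47) = 47 − 1 = 46 = 2 · 23.
Divisors of 46: 1, 2, 23, 46.
Check 22^d mod 47 for each divisor in increasing order:
22^1 ≡ 22
22^2 ≡ 14
22^23 ≡ 46
22^46 ≡ 1
So ord_47(22) = 46.

46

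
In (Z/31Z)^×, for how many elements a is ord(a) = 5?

4

φ(31) = 31 − 1 = 30 = 2 · 3 · 5.
(Z/31Z)^× is cyclic (|G| = 30); a cyclic group of order m has exactly φ(d) elements of each order d | m, and none otherwise.
5 | 30, and φ(5) = 5 − 1 = 4.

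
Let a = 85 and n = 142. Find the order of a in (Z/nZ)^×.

By Lagrange's theorem, ord_142(85) divides φ(142) = φ(2)·φ(71) = 1·70 = 70 = 2 · 5 · 7.
Divisors of 70: 1, 2, 5, 7, 10, 14, 35, 70.
Check 85^d mod 142 for each divisor in increasing order:
85^1 ≡ 85
85^2 ≡ 125
85^5 ≡ 141
85^7 ≡ 17
85^10 ≡ 1
So ord_142(85) = 10.

10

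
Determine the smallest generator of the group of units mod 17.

φ(17) = 17 − 1 = 16 = 2^4.
Test candidates g = 2, 3, … against the prime factors q ∈ {2} of φ(17): g is a generator iff g^(16/q) ≢ 1 for every such q.
g = 2: 2^8 ≡ 1 — hits 1, so not a primitive root.
g = 3: 3^8 ≡ 16 — none is 1, so 3 is a primitive root.
So 3 is the smallest generator of (Z/17Z)^×.

3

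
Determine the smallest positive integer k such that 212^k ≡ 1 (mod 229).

38

By Lagrange's theorem, ord_229(212) divides φ(229) = 229 − 1 = 228 = 2^2 · 3 · 19.
Divisors of 228: 1, 2, 3, 4, 6, 12, 19, 38, 57, 76, 114, 228.
Check 212^d mod 229 for each divisor in increasing order:
212^1 ≡ 212 (mod 229)
212^2 ≡ 60 (mod 229)
212^3 ≡ 125 (mod 229)
212^4 ≡ 165 (mod 229)
212^6 ≡ 53 (mod 229)
212^12 ≡ 61 (mod 229)
212^19 ≡ 228 (mod 229)
212^38 ≡ 1 (mod 229) ✓
So ord_229(212) = 38.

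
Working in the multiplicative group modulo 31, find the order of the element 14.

15

Since 14 ∈ (Z/31Z)^×, its order divides φ(31) = 31 − 1 = 30 = 2 · 3 · 5.
Divisors of 30: 1, 2, 3, 5, 6, 10, 15, 30.
Check 14^d mod 31 for each divisor in increasing order:
14^1 ≡ 14
14^2 ≡ 10
14^3 ≡ 16
14^5 ≡ 5
14^6 ≡ 8
14^10 ≡ 25
14^15 ≡ 1
So ord_31(14) = 15.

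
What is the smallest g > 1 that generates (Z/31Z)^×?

φ(31) = 31 − 1 = 30 = 2 · 3 · 5.
g is a primitive root iff g^(30/q) ≢ 1 (mod 31) for each prime q ∈ {2, 3, 5}.
g = 2: 2^15 ≡ 1 — hits 1, so not a primitive root.
g = 3: 3^15 ≡ 30; 3^10 ≡ 25; 3^6 ≡ 16 — none is 1, so 3 is a primitive root.
So 3 is the smallest generator of (Z/31Z)^×.

3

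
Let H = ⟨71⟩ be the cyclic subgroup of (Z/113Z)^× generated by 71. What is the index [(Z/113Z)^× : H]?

The order of 71 must divide φ(113) = 113 − 1 = 112 = 2^4 · 7.
Divisors of 112: 1, 2, 4, 7, 8, 14, 16, 28, 56, 112.
Compute 71^d (mod 113) for the divisors d until we hit 1:
71^1 ≡ 71 (mod 113)
71^2 ≡ 69 (mod 113)
71^4 ≡ 15 (mod 113)
71^7 ≡ 35 (mod 113)
71^8 ≡ 112 (mod 113)
71^14 ≡ 95 (mod 113)
71^16 ≡ 1 (mod 113) ✓
So ord_113(71) = 16, hence |⟨71⟩| = 16.
Index = |(Z/113Z)^×| / |⟨71⟩| = 112 / 16 = 7.

7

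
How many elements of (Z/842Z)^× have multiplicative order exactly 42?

φ(842) = φ(2)·φ(421) = 1·420 = 420 = 2^2 · 3 · 5 · 7.
Since (Z/842Z)^× is cyclic of order 420, the number of elements of order d is φ(d) when d | 420 and 0 otherwise.
42 = 2 · 3 · 7 divides 420, and φ(42) = 12.

12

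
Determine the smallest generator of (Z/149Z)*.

φ(149) = 149 − 1 = 148 = 2^2 · 37.
Test candidates g = 2, 3, … against the prime factors q ∈ {2, 37} of φ(149): g is a generator iff g^(148/q) ≢ 1 for every such q.
g = 2: 2^74 ≡ 148; 2^4 ≡ 16 — none is 1, so 2 is a primitive root.
So 2 is the smallest generator of (Z/149Z)^×.

2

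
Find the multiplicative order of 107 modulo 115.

Since 107 ∈ (Z/115Z)^×, its order divides φ(115) = φ(5·23) = (5−1)·(23−1) = 4·22 = 88 = 2^3 · 11.
Divisors of 88: 1, 2, 4, 8, 11, 22, 44, 88.
Check 107^d mod 115 for each divisor in increasing order:
107^1 ≡ 107 (mod 115)
107^2 ≡ 64 (mod 115)
107^4 ≡ 71 (mod 115)
107^8 ≡ 96 (mod 115)
107^11 ≡ 68 (mod 115)
107^22 ≡ 24 (mod 115)
107^44 ≡ 1 (mod 115) ✓
Therefore the multiplicative order of 107 modulo 115 is 44.

44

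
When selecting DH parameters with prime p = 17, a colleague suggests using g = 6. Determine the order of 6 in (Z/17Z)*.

16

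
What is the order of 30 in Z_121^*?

110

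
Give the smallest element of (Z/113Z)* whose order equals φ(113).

3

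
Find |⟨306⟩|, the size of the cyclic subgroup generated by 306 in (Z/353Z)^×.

176

ord(306) | φ(353) = 353 − 1 = 352 = 2^5 · 11.
Divisors of 352: 1, 2, 4, 8, 11, 16, 22, 32, 44, 88, 176, 352.
Check 306^d mod 353 for each divisor in increasing order:
306^1 ≡ 306 (mod 353)
306^2 ≡ 91 (mod 353)
306^4 ≡ 162 (mod 353)
306^8 ≡ 122 (mod 353)
306^11 ≡ 293 (mod 353)
306^16 ≡ 58 (mod 353)
306^22 ≡ 70 (mod 353)
306^32 ≡ 187 (mod 353)
306^44 ≡ 311 (mod 353)
306^88 ≡ 352 (mod 353)
306^176 ≡ 1 (mod 353) ✓
Hence ord(306) = 176.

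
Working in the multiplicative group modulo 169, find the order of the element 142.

26

The order of 142 must divide φ(169) = φ(13^2) = 13·(13−1) = 156 = 2^2 · 3 · 13.
Divisors of 156: 1, 2, 3, 4, 6, 12, 13, 26, 39, 52, 78, 156.
Check 142^d mod 169 for each divisor in increasing order:
142^1 ≡ 142 (mod 169)
142^2 ≡ 53 (mod 169)
142^3 ≡ 90 (mod 169)
142^4 ≡ 105 (mod 169)
142^6 ≡ 157 (mod 169)
142^12 ≡ 144 (mod 169)
142^13 ≡ 168 (mod 169)
142^26 ≡ 1 (mod 169) ✓
Therefore the multiplicative order of 142 modulo 169 is 26.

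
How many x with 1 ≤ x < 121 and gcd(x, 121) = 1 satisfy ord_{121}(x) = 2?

φ(121) = φ(11^2) = 11·(11−1) = 110 = 2 · 5 · 11.
Since (Z/121Z)^× is cyclic of order 110, the number of elements of order d is φ(d) when d | 110 and 0 otherwise.
2 | 110, and φ(2) = 2 − 1 = 1.

1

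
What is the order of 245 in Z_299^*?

132

By Lagrange's theorem, ord_299(245) divides φ(299) = φ(13·23) = (13−1)·(23−1) = 12·22 = 264 = 2^3 · 3 · 11.
Divisors of 264: 1, 2, 3, 4, 6, 8, 11, 12, 22, 24, 33, 44, 66, 88, 132, 264.
Test each divisor d:
245^1 ≡ 245 (mod 299)
245^2 ≡ 225 (mod 299)
245^3 ≡ 109 (mod 299)
245^4 ≡ 94 (mod 299)
245^6 ≡ 220 (mod 299)
245^8 ≡ 165 (mod 299)
245^11 ≡ 45 (mod 299)
245^12 ≡ 261 (mod 299)
245^22 ≡ 231 (mod 299)
245^24 ≡ 248 (mod 299)
245^33 ≡ 229 (mod 299)
245^44 ≡ 139 (mod 299)
245^66 ≡ 116 (mod 299)
245^88 ≡ 185 (mod 299)
245^132 ≡ 1 (mod 299) ✓
So ord_299(245) = 132.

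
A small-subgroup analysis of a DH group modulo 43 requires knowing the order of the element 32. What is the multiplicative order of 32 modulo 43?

14

By Lagrange's theorem, ord_43(32) divides φ(43) = 43 − 1 = 42 = 2 · 3 · 7.
Divisors of 42: 1, 2, 3, 6, 7, 14, 21, 42.
Test each divisor d:
32^1 ≡ 32
32^2 ≡ 35
32^3 ≡ 2
32^6 ≡ 4
32^7 ≡ 42
32^14 ≡ 1
Therefore the multiplicative order of 32 modulo 43 is 14.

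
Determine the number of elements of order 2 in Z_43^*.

φ(43) = 43 − 1 = 42 = 2 · 3 · 7.
In a cyclic group of order 42, there are φ(d) elements of order d for each divisor d of 42, and zero for non-divisors.
2 | 42, and φ(2) = 2 − 1 = 1.

1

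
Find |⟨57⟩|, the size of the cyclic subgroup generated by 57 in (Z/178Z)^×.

22

Since 57 ∈ (Z/178Z)^×, its order divides φ(178) = φ(2)·φ(89) = 1·88 = 88 = 2^3 · 11.
Divisors of 88: 1, 2, 4, 8, 11, 22, 44, 88.
Test each divisor d:
57^1 ≡ 57
57^2 ≡ 45
57^4 ≡ 67
57^8 ≡ 39
57^11 ≡ 177
57^22 ≡ 1
Hence ord(57) = 22.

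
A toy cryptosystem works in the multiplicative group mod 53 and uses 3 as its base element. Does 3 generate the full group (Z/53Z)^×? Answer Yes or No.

Yes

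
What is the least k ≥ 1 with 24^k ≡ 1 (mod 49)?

42

Since 24 ∈ (Z/49Z)^×, its order divides φ(49) = φ(7^2) = 7·(7−1) = 42 = 2 · 3 · 7.
Divisors of 42: 1, 2, 3, 6, 7, 14, 21, 42.
Test each divisor d:
24^1 ≡ 24
24^2 ≡ 37
24^3 ≡ 6
24^6 ≡ 36
24^7 ≡ 31
24^14 ≡ 30
24^21 ≡ 48
24^42 ≡ 1
The smallest such exponent is 42, so the order of 24 is 42.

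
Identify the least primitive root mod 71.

7

φ(71) = 71 − 1 = 70 = 2 · 5 · 7.
g is a primitive root iff g^(70/q) ≢ 1 (mod 71) for each prime q ∈ {2, 5, 7}.
g = 2: 2^35 ≡ 1 — hits 1, so not a primitive root.
g = 3: 3^35 ≡ 1 — hits 1, so not a primitive root.
g = 4: 4^35 ≡ 1 — hits 1, so not a primitive root.
g = 5: 5^35 ≡ 1 — hits 1, so not a primitive root.
g = 6: 6^35 ≡ 1 — hits 1, so not a primitive root.
g = 7: 7^35 ≡ 70; 7^14 ≡ 54; 7^10 ≡ 45 — none is 1, so 7 is a primitive root.
The smallest primitive root modulo 71 is 7.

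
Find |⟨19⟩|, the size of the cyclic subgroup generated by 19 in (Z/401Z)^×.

Since 19 ∈ (Z/401Z)^×, its order divides φ(401) = 401 − 1 = 400 = 2^4 · 5^2.
Divisors of 400: 1, 2, 4, 5, 8, 10, 16, 20, 25, 40, 50, 80, 100, 200, 400.
Test each divisor d:
19^1 ≡ 19 (mod 401)
19^2 ≡ 361 (mod 401)
19^4 ≡ 397 (mod 401)
19^5 ≡ 325 (mod 401)
19^8 ≡ 16 (mod 401)
19^10 ≡ 162 (mod 401)
19^16 ≡ 256 (mod 401)
19^20 ≡ 179 (mod 401)
19^25 ≡ 30 (mod 401)
19^40 ≡ 362 (mod 401)
19^50 ≡ 98 (mod 401)
19^80 ≡ 318 (mod 401)
19^100 ≡ 381 (mod 401)
19^200 ≡ 400 (mod 401)
19^400 ≡ 1 (mod 401) ✓
Therefore the multiplicative order of 19 modulo 401 is 400.

400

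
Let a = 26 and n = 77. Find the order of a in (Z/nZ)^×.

30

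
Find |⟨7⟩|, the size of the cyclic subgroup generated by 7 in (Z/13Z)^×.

Since 7 ∈ (Z/13Z)^×, its order divides φ(13) = 13 − 1 = 12 = 2^2 · 3.
Divisors of 12: 1, 2, 3, 4, 6, 12.
Compute 7^d (mod 13) for the divisors d until we hit 1:
7^1 ≡ 7 (mod 13)
7^2 ≡ 10 (mod 13)
7^3 ≡ 5 (mod 13)
7^4 ≡ 9 (mod 13)
7^6 ≡ 12 (mod 13)
7^12 ≡ 1 (mod 13) ✓
So ord_13(7) = 12.

12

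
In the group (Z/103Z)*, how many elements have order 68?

φ(103) = 103 − 1 = 102 = 2 · 3 · 17.
(Z/103Z)^× is cyclic (|G| = 102); a cyclic group of order m has exactly φ(d) elements of each order d | m, and none otherwise.
68 does not divide 102, so no element of (Z/103Z)^× has order 68.

0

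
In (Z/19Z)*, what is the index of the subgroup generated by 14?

By Lagrange's theorem, ord_19(14) divides φ(19) = 19 − 1 = 18 = 2 · 3^2.
Divisors of 18: 1, 2, 3, 6, 9, 18.
Compute 14^d (mod 19) for the divisors d until we hit 1:
14^1 ≡ 14 (mod 19)
14^2 ≡ 6 (mod 19)
14^3 ≡ 8 (mod 19)
14^6 ≡ 7 (mod 19)
14^9 ≡ 18 (mod 19)
14^18 ≡ 1 (mod 19) ✓
So ord_19(14) = 18, hence |⟨14⟩| = 18.
[(Z/19Z)^× : ⟨14⟩] = 18/18 = 1.

1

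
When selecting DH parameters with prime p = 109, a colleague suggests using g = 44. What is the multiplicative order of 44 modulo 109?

108

Since 44 ∈ (Z/109Z)^×, its order divides φ(109) = 109 − 1 = 108 = 2^2 · 3^3.
Divisors of 108: 1, 2, 3, 4, 6, 9, 12, 18, 27, 36, 54, 108.
Compute 44^d (mod 109) for the divisors d until we hit 1:
44^1 ≡ 44
44^2 ≡ 83
44^3 ≡ 55
44^4 ≡ 22
44^6 ≡ 82
44^9 ≡ 41
44^12 ≡ 75
44^18 ≡ 46
44^27 ≡ 33
44^36 ≡ 45
44^54 ≡ 108
44^108 ≡ 1
The smallest such exponent is 108, so the order of 44 is 108.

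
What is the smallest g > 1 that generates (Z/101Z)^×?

φ(101) = 101 − 1 = 100 = 2^2 · 5^2.
g is a primitive root iff g^(100/q) ≢ 1 (mod 101) for each prime q ∈ {2, 5}.
g = 2: 2^50 ≡ 100; 2^20 ≡ 95 — none is 1, so 2 is a primitive root.
So 2 is the smallest generator of (Z/101Z)^×.

2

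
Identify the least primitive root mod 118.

φ(118) = φ(2)·φ(59) = 1·58 = 58 = 2 · 29.
g is a primitive root iff g^(58/q) ≢ 1 (mod 118) for each prime q ∈ {2, 29}.
g = 2: gcd(2, 118) = 2 > 1, not a unit — skip.
g = 3: 3^29 ≡ 1 — hits 1, so not a primitive root.
g = 4: gcd(4, 118) = 2 > 1, not a unit — skip.
g = 5: 5^29 ≡ 1 — hits 1, so not a primitive root.
g = 6: gcd(6, 118) = 2 > 1, not a unit — skip.
g = 7: 7^29 ≡ 1 — hits 1, so not a primitive root.
g = 8: gcd(8, 118) = 2 > 1, not a unit — skip.
g = 9: 9^29 ≡ 1 — hits 1, so not a primitive root.
g = 10: gcd(10, 118) = 2 > 1, not a unit — skip.
g = 11: 11^29 ≡ 117; 11^2 ≡ 3 — none is 1, so 11 is a primitive root.
Hence the least primitive root of 118 is 11.

11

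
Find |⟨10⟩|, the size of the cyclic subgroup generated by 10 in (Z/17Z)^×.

16

The order of 10 must divide φ(17) = 17 − 1 = 16 = 2^4.
Divisors of 16: 1, 2, 4, 8, 16.
Compute 10^d (mod 17) for the divisors d until we hit 1:
10^1 ≡ 10 (mod 17)
10^2 ≡ 15 (mod 17)
10^4 ≡ 4 (mod 17)
10^8 ≡ 16 (mod 17)
10^16 ≡ 1 (mod 17) ✓
Hence ord(10) = 16.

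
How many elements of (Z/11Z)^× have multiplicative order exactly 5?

φ(11) = 11 − 1 = 10 = 2 · 5.
Since (Z/11Z)^× is cyclic of order 10, the number of elements of order d is φ(d) when d | 10 and 0 otherwise.
5 | 10, and φ(5) = 5 − 1 = 4.

4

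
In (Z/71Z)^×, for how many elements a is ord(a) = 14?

6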